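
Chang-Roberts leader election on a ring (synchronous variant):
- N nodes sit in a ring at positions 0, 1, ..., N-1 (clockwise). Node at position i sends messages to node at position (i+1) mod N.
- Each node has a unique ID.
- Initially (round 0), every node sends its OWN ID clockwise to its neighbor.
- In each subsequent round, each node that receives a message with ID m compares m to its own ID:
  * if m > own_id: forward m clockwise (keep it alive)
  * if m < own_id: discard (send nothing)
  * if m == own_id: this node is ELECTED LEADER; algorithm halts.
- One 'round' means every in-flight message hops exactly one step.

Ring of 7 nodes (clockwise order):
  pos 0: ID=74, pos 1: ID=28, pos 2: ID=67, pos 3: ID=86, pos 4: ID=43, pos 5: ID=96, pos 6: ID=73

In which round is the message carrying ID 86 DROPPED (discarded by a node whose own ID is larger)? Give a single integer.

Answer: 2

Derivation:
Round 1: pos1(id28) recv 74: fwd; pos2(id67) recv 28: drop; pos3(id86) recv 67: drop; pos4(id43) recv 86: fwd; pos5(id96) recv 43: drop; pos6(id73) recv 96: fwd; pos0(id74) recv 73: drop
Round 2: pos2(id67) recv 74: fwd; pos5(id96) recv 86: drop; pos0(id74) recv 96: fwd
Round 3: pos3(id86) recv 74: drop; pos1(id28) recv 96: fwd
Round 4: pos2(id67) recv 96: fwd
Round 5: pos3(id86) recv 96: fwd
Round 6: pos4(id43) recv 96: fwd
Round 7: pos5(id96) recv 96: ELECTED
Message ID 86 originates at pos 3; dropped at pos 5 in round 2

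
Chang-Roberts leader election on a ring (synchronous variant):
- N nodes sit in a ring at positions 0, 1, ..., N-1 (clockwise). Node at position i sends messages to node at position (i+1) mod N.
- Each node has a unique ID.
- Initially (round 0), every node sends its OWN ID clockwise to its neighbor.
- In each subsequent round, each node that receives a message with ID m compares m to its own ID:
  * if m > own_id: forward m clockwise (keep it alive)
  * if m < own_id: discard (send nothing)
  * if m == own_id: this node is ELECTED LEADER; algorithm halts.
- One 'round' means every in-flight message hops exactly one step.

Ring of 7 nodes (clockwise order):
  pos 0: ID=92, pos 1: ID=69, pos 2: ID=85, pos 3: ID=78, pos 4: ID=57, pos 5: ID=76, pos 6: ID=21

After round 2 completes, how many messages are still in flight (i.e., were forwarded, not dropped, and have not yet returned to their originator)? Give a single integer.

Answer: 3

Derivation:
Round 1: pos1(id69) recv 92: fwd; pos2(id85) recv 69: drop; pos3(id78) recv 85: fwd; pos4(id57) recv 78: fwd; pos5(id76) recv 57: drop; pos6(id21) recv 76: fwd; pos0(id92) recv 21: drop
Round 2: pos2(id85) recv 92: fwd; pos4(id57) recv 85: fwd; pos5(id76) recv 78: fwd; pos0(id92) recv 76: drop
After round 2: 3 messages still in flight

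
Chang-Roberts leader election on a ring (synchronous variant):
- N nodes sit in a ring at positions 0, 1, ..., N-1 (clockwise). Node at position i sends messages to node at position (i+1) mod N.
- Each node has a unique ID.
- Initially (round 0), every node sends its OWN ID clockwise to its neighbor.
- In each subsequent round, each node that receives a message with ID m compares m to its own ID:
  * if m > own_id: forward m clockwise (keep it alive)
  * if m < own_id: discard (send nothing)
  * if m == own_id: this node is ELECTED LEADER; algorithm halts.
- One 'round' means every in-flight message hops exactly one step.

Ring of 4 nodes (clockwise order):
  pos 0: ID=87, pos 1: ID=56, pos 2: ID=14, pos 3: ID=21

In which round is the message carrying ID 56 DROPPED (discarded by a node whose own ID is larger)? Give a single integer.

Answer: 3

Derivation:
Round 1: pos1(id56) recv 87: fwd; pos2(id14) recv 56: fwd; pos3(id21) recv 14: drop; pos0(id87) recv 21: drop
Round 2: pos2(id14) recv 87: fwd; pos3(id21) recv 56: fwd
Round 3: pos3(id21) recv 87: fwd; pos0(id87) recv 56: drop
Round 4: pos0(id87) recv 87: ELECTED
Message ID 56 originates at pos 1; dropped at pos 0 in round 3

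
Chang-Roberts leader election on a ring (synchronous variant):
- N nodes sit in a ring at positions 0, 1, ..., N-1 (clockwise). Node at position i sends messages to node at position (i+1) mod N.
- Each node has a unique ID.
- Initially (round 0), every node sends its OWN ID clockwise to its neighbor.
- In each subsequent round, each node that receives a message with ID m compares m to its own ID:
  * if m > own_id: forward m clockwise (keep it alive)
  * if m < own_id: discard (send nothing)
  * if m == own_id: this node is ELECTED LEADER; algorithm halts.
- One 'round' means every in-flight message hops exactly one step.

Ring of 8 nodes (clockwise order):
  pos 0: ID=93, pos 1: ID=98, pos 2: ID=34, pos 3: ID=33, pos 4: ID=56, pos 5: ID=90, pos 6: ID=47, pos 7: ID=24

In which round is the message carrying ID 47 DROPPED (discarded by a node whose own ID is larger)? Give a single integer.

Round 1: pos1(id98) recv 93: drop; pos2(id34) recv 98: fwd; pos3(id33) recv 34: fwd; pos4(id56) recv 33: drop; pos5(id90) recv 56: drop; pos6(id47) recv 90: fwd; pos7(id24) recv 47: fwd; pos0(id93) recv 24: drop
Round 2: pos3(id33) recv 98: fwd; pos4(id56) recv 34: drop; pos7(id24) recv 90: fwd; pos0(id93) recv 47: drop
Round 3: pos4(id56) recv 98: fwd; pos0(id93) recv 90: drop
Round 4: pos5(id90) recv 98: fwd
Round 5: pos6(id47) recv 98: fwd
Round 6: pos7(id24) recv 98: fwd
Round 7: pos0(id93) recv 98: fwd
Round 8: pos1(id98) recv 98: ELECTED
Message ID 47 originates at pos 6; dropped at pos 0 in round 2

Answer: 2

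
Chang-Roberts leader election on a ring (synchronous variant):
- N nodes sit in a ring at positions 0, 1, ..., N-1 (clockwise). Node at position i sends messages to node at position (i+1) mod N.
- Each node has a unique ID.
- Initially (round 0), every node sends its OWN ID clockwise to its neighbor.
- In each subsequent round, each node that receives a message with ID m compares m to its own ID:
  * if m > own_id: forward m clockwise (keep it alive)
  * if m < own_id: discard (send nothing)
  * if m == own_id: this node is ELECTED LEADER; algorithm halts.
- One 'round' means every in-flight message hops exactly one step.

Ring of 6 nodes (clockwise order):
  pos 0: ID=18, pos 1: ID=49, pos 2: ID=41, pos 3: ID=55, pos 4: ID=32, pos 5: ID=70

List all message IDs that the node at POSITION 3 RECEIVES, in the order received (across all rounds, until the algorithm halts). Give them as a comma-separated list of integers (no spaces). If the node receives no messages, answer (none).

Round 1: pos1(id49) recv 18: drop; pos2(id41) recv 49: fwd; pos3(id55) recv 41: drop; pos4(id32) recv 55: fwd; pos5(id70) recv 32: drop; pos0(id18) recv 70: fwd
Round 2: pos3(id55) recv 49: drop; pos5(id70) recv 55: drop; pos1(id49) recv 70: fwd
Round 3: pos2(id41) recv 70: fwd
Round 4: pos3(id55) recv 70: fwd
Round 5: pos4(id32) recv 70: fwd
Round 6: pos5(id70) recv 70: ELECTED

Answer: 41,49,70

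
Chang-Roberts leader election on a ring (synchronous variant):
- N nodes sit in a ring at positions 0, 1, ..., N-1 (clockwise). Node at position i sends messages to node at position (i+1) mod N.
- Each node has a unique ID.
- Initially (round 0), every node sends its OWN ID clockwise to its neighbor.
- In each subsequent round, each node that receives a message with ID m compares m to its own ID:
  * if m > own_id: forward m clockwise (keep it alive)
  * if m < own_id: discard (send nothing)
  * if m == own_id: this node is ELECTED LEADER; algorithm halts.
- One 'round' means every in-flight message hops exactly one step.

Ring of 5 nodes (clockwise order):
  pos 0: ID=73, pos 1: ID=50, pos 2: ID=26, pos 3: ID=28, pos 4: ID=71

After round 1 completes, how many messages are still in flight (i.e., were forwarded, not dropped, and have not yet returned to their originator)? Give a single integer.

Round 1: pos1(id50) recv 73: fwd; pos2(id26) recv 50: fwd; pos3(id28) recv 26: drop; pos4(id71) recv 28: drop; pos0(id73) recv 71: drop
After round 1: 2 messages still in flight

Answer: 2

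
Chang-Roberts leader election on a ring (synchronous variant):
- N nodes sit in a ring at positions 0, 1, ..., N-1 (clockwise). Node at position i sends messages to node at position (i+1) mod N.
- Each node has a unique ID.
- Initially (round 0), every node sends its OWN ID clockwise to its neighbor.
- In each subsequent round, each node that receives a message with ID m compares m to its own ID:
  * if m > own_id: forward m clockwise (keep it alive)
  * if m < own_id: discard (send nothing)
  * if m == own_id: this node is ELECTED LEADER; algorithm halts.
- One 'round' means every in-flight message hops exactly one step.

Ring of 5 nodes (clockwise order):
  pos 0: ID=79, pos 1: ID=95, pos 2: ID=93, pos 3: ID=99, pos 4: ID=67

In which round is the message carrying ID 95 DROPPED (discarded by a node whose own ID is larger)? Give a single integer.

Round 1: pos1(id95) recv 79: drop; pos2(id93) recv 95: fwd; pos3(id99) recv 93: drop; pos4(id67) recv 99: fwd; pos0(id79) recv 67: drop
Round 2: pos3(id99) recv 95: drop; pos0(id79) recv 99: fwd
Round 3: pos1(id95) recv 99: fwd
Round 4: pos2(id93) recv 99: fwd
Round 5: pos3(id99) recv 99: ELECTED
Message ID 95 originates at pos 1; dropped at pos 3 in round 2

Answer: 2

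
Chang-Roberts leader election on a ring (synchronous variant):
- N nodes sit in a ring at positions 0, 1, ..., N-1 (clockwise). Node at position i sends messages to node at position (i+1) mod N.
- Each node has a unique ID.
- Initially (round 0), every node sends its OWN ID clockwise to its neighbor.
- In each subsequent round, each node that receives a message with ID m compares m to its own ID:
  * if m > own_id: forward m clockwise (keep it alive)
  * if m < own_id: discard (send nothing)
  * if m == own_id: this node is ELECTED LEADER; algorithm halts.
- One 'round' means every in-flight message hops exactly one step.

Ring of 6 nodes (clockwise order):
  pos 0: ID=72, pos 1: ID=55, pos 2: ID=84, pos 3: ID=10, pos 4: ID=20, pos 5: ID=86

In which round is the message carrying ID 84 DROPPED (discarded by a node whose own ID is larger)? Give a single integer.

Answer: 3

Derivation:
Round 1: pos1(id55) recv 72: fwd; pos2(id84) recv 55: drop; pos3(id10) recv 84: fwd; pos4(id20) recv 10: drop; pos5(id86) recv 20: drop; pos0(id72) recv 86: fwd
Round 2: pos2(id84) recv 72: drop; pos4(id20) recv 84: fwd; pos1(id55) recv 86: fwd
Round 3: pos5(id86) recv 84: drop; pos2(id84) recv 86: fwd
Round 4: pos3(id10) recv 86: fwd
Round 5: pos4(id20) recv 86: fwd
Round 6: pos5(id86) recv 86: ELECTED
Message ID 84 originates at pos 2; dropped at pos 5 in round 3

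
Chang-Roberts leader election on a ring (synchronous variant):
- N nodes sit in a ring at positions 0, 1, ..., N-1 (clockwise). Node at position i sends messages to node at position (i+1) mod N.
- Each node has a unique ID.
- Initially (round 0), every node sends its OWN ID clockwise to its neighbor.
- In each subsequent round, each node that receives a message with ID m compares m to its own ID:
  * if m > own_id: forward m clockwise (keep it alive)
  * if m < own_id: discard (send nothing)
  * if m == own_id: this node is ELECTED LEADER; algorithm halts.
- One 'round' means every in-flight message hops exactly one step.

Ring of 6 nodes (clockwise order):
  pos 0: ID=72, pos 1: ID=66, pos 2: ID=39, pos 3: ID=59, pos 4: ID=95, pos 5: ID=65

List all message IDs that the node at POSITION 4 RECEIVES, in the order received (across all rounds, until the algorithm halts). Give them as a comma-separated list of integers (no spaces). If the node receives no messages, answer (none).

Answer: 59,66,72,95

Derivation:
Round 1: pos1(id66) recv 72: fwd; pos2(id39) recv 66: fwd; pos3(id59) recv 39: drop; pos4(id95) recv 59: drop; pos5(id65) recv 95: fwd; pos0(id72) recv 65: drop
Round 2: pos2(id39) recv 72: fwd; pos3(id59) recv 66: fwd; pos0(id72) recv 95: fwd
Round 3: pos3(id59) recv 72: fwd; pos4(id95) recv 66: drop; pos1(id66) recv 95: fwd
Round 4: pos4(id95) recv 72: drop; pos2(id39) recv 95: fwd
Round 5: pos3(id59) recv 95: fwd
Round 6: pos4(id95) recv 95: ELECTED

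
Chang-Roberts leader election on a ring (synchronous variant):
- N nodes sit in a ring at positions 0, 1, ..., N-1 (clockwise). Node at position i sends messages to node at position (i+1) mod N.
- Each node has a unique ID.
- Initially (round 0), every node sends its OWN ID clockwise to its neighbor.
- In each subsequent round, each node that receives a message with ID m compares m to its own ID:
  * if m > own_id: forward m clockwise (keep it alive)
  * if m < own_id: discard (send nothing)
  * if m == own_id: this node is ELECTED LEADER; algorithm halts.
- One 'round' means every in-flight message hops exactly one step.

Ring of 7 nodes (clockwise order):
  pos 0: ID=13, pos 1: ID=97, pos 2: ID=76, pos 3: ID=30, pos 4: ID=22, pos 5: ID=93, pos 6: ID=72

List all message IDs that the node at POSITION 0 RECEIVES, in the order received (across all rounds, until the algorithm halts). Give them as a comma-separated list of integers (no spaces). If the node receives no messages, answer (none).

Round 1: pos1(id97) recv 13: drop; pos2(id76) recv 97: fwd; pos3(id30) recv 76: fwd; pos4(id22) recv 30: fwd; pos5(id93) recv 22: drop; pos6(id72) recv 93: fwd; pos0(id13) recv 72: fwd
Round 2: pos3(id30) recv 97: fwd; pos4(id22) recv 76: fwd; pos5(id93) recv 30: drop; pos0(id13) recv 93: fwd; pos1(id97) recv 72: drop
Round 3: pos4(id22) recv 97: fwd; pos5(id93) recv 76: drop; pos1(id97) recv 93: drop
Round 4: pos5(id93) recv 97: fwd
Round 5: pos6(id72) recv 97: fwd
Round 6: pos0(id13) recv 97: fwd
Round 7: pos1(id97) recv 97: ELECTED

Answer: 72,93,97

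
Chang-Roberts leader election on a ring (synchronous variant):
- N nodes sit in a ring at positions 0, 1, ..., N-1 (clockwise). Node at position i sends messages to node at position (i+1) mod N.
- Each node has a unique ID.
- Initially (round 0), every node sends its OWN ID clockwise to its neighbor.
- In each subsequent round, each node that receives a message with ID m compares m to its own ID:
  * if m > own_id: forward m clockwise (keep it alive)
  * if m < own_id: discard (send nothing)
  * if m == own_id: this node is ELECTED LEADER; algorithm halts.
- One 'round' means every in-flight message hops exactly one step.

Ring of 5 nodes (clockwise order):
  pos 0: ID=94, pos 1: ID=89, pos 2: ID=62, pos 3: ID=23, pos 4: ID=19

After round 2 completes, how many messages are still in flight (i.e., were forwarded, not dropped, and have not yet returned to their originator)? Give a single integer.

Round 1: pos1(id89) recv 94: fwd; pos2(id62) recv 89: fwd; pos3(id23) recv 62: fwd; pos4(id19) recv 23: fwd; pos0(id94) recv 19: drop
Round 2: pos2(id62) recv 94: fwd; pos3(id23) recv 89: fwd; pos4(id19) recv 62: fwd; pos0(id94) recv 23: drop
After round 2: 3 messages still in flight

Answer: 3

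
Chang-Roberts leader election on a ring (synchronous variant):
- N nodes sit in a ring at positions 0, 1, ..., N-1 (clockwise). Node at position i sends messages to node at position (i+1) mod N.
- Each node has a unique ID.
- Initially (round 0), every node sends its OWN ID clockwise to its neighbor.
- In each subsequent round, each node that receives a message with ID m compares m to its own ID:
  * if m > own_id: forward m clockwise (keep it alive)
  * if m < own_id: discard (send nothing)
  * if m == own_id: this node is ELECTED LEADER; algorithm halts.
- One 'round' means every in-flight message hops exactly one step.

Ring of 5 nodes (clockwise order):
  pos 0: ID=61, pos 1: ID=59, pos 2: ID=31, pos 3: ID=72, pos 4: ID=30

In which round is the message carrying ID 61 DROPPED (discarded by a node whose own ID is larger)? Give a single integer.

Answer: 3

Derivation:
Round 1: pos1(id59) recv 61: fwd; pos2(id31) recv 59: fwd; pos3(id72) recv 31: drop; pos4(id30) recv 72: fwd; pos0(id61) recv 30: drop
Round 2: pos2(id31) recv 61: fwd; pos3(id72) recv 59: drop; pos0(id61) recv 72: fwd
Round 3: pos3(id72) recv 61: drop; pos1(id59) recv 72: fwd
Round 4: pos2(id31) recv 72: fwd
Round 5: pos3(id72) recv 72: ELECTED
Message ID 61 originates at pos 0; dropped at pos 3 in round 3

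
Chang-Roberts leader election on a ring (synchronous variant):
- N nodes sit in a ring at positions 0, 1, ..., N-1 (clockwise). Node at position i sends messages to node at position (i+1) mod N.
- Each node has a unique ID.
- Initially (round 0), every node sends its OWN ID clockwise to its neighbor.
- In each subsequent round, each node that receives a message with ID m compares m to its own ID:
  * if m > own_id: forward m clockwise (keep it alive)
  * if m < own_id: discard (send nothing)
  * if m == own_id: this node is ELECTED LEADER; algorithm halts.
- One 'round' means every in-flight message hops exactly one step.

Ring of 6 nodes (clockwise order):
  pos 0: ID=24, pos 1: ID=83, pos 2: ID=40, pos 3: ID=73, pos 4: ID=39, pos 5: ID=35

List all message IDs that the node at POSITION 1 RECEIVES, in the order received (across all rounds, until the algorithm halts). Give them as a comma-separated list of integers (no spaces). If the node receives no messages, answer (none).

Round 1: pos1(id83) recv 24: drop; pos2(id40) recv 83: fwd; pos3(id73) recv 40: drop; pos4(id39) recv 73: fwd; pos5(id35) recv 39: fwd; pos0(id24) recv 35: fwd
Round 2: pos3(id73) recv 83: fwd; pos5(id35) recv 73: fwd; pos0(id24) recv 39: fwd; pos1(id83) recv 35: drop
Round 3: pos4(id39) recv 83: fwd; pos0(id24) recv 73: fwd; pos1(id83) recv 39: drop
Round 4: pos5(id35) recv 83: fwd; pos1(id83) recv 73: drop
Round 5: pos0(id24) recv 83: fwd
Round 6: pos1(id83) recv 83: ELECTED

Answer: 24,35,39,73,83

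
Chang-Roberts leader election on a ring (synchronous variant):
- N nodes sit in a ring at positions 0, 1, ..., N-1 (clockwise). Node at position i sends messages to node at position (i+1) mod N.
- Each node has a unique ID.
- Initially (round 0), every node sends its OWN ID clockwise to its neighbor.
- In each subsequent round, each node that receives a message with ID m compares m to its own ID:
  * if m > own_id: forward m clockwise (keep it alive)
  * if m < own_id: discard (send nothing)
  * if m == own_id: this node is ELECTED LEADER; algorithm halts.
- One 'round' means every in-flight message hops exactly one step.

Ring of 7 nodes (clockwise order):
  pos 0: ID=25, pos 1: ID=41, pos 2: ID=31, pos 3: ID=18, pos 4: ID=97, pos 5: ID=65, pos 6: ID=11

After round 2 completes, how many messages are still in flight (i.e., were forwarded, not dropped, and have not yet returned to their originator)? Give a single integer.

Round 1: pos1(id41) recv 25: drop; pos2(id31) recv 41: fwd; pos3(id18) recv 31: fwd; pos4(id97) recv 18: drop; pos5(id65) recv 97: fwd; pos6(id11) recv 65: fwd; pos0(id25) recv 11: drop
Round 2: pos3(id18) recv 41: fwd; pos4(id97) recv 31: drop; pos6(id11) recv 97: fwd; pos0(id25) recv 65: fwd
After round 2: 3 messages still in flight

Answer: 3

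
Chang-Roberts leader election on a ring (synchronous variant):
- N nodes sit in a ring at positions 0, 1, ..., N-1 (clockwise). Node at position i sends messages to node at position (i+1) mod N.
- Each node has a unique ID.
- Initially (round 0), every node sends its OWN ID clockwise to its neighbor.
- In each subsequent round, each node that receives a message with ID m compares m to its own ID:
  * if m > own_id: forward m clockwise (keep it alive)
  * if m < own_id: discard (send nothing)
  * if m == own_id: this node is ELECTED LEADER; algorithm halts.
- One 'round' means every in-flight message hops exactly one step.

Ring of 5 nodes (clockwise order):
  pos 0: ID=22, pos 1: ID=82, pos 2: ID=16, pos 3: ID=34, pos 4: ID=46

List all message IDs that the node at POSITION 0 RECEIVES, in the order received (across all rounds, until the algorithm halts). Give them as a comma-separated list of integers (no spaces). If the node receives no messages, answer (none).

Answer: 46,82

Derivation:
Round 1: pos1(id82) recv 22: drop; pos2(id16) recv 82: fwd; pos3(id34) recv 16: drop; pos4(id46) recv 34: drop; pos0(id22) recv 46: fwd
Round 2: pos3(id34) recv 82: fwd; pos1(id82) recv 46: drop
Round 3: pos4(id46) recv 82: fwd
Round 4: pos0(id22) recv 82: fwd
Round 5: pos1(id82) recv 82: ELECTED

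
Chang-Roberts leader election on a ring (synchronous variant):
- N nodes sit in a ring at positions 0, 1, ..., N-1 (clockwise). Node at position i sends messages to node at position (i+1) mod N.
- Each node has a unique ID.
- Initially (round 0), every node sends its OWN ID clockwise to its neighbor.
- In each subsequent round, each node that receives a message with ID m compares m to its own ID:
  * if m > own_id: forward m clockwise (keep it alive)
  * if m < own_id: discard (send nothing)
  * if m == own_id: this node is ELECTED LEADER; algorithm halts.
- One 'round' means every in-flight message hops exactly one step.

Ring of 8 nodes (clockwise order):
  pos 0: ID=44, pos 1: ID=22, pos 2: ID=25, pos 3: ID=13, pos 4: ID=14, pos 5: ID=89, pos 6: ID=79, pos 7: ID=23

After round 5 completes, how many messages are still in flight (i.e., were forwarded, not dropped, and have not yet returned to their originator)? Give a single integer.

Answer: 2

Derivation:
Round 1: pos1(id22) recv 44: fwd; pos2(id25) recv 22: drop; pos3(id13) recv 25: fwd; pos4(id14) recv 13: drop; pos5(id89) recv 14: drop; pos6(id79) recv 89: fwd; pos7(id23) recv 79: fwd; pos0(id44) recv 23: drop
Round 2: pos2(id25) recv 44: fwd; pos4(id14) recv 25: fwd; pos7(id23) recv 89: fwd; pos0(id44) recv 79: fwd
Round 3: pos3(id13) recv 44: fwd; pos5(id89) recv 25: drop; pos0(id44) recv 89: fwd; pos1(id22) recv 79: fwd
Round 4: pos4(id14) recv 44: fwd; pos1(id22) recv 89: fwd; pos2(id25) recv 79: fwd
Round 5: pos5(id89) recv 44: drop; pos2(id25) recv 89: fwd; pos3(id13) recv 79: fwd
After round 5: 2 messages still in flight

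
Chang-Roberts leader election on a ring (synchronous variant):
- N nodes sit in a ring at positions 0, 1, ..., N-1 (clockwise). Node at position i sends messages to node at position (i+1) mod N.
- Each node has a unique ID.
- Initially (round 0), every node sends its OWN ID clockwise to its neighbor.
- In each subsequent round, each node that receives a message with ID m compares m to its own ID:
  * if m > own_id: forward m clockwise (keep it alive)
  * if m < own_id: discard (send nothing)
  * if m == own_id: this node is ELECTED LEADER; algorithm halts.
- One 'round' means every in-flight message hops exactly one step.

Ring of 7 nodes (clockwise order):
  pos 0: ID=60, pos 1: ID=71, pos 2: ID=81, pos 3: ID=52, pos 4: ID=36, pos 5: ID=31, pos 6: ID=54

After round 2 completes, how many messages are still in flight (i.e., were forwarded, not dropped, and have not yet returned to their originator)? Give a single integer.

Round 1: pos1(id71) recv 60: drop; pos2(id81) recv 71: drop; pos3(id52) recv 81: fwd; pos4(id36) recv 52: fwd; pos5(id31) recv 36: fwd; pos6(id54) recv 31: drop; pos0(id60) recv 54: drop
Round 2: pos4(id36) recv 81: fwd; pos5(id31) recv 52: fwd; pos6(id54) recv 36: drop
After round 2: 2 messages still in flight

Answer: 2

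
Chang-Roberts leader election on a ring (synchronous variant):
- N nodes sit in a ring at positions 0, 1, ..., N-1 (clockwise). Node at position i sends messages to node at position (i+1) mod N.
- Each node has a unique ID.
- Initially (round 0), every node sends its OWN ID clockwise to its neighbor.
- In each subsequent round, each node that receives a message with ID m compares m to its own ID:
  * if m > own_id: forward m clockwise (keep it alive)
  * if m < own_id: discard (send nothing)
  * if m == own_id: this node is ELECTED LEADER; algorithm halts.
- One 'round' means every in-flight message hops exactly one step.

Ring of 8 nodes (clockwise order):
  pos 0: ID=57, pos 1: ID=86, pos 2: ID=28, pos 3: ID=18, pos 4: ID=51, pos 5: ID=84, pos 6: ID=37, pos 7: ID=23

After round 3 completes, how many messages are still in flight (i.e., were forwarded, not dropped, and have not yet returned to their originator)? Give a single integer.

Round 1: pos1(id86) recv 57: drop; pos2(id28) recv 86: fwd; pos3(id18) recv 28: fwd; pos4(id51) recv 18: drop; pos5(id84) recv 51: drop; pos6(id37) recv 84: fwd; pos7(id23) recv 37: fwd; pos0(id57) recv 23: drop
Round 2: pos3(id18) recv 86: fwd; pos4(id51) recv 28: drop; pos7(id23) recv 84: fwd; pos0(id57) recv 37: drop
Round 3: pos4(id51) recv 86: fwd; pos0(id57) recv 84: fwd
After round 3: 2 messages still in flight

Answer: 2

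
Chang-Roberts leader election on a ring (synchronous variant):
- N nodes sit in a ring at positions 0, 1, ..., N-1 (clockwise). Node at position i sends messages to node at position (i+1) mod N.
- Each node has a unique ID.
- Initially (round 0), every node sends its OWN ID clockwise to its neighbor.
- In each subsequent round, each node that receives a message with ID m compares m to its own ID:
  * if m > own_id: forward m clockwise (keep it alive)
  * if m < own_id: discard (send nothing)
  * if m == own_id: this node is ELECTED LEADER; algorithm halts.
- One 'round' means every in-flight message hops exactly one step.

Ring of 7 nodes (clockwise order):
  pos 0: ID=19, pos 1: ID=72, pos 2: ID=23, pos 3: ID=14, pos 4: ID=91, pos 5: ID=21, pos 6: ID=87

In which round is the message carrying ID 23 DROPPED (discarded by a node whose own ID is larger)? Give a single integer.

Answer: 2

Derivation:
Round 1: pos1(id72) recv 19: drop; pos2(id23) recv 72: fwd; pos3(id14) recv 23: fwd; pos4(id91) recv 14: drop; pos5(id21) recv 91: fwd; pos6(id87) recv 21: drop; pos0(id19) recv 87: fwd
Round 2: pos3(id14) recv 72: fwd; pos4(id91) recv 23: drop; pos6(id87) recv 91: fwd; pos1(id72) recv 87: fwd
Round 3: pos4(id91) recv 72: drop; pos0(id19) recv 91: fwd; pos2(id23) recv 87: fwd
Round 4: pos1(id72) recv 91: fwd; pos3(id14) recv 87: fwd
Round 5: pos2(id23) recv 91: fwd; pos4(id91) recv 87: drop
Round 6: pos3(id14) recv 91: fwd
Round 7: pos4(id91) recv 91: ELECTED
Message ID 23 originates at pos 2; dropped at pos 4 in round 2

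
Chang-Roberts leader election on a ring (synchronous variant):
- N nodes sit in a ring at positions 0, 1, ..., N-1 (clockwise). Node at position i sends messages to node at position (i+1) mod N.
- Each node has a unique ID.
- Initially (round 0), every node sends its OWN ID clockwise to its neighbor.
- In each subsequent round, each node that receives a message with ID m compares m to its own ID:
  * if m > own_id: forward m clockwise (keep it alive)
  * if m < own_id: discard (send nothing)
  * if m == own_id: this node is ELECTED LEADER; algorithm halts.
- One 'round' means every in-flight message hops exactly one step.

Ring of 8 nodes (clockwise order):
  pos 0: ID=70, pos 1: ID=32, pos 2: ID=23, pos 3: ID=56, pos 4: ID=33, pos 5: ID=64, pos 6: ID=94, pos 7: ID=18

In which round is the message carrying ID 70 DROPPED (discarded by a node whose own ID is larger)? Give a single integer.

Answer: 6

Derivation:
Round 1: pos1(id32) recv 70: fwd; pos2(id23) recv 32: fwd; pos3(id56) recv 23: drop; pos4(id33) recv 56: fwd; pos5(id64) recv 33: drop; pos6(id94) recv 64: drop; pos7(id18) recv 94: fwd; pos0(id70) recv 18: drop
Round 2: pos2(id23) recv 70: fwd; pos3(id56) recv 32: drop; pos5(id64) recv 56: drop; pos0(id70) recv 94: fwd
Round 3: pos3(id56) recv 70: fwd; pos1(id32) recv 94: fwd
Round 4: pos4(id33) recv 70: fwd; pos2(id23) recv 94: fwd
Round 5: pos5(id64) recv 70: fwd; pos3(id56) recv 94: fwd
Round 6: pos6(id94) recv 70: drop; pos4(id33) recv 94: fwd
Round 7: pos5(id64) recv 94: fwd
Round 8: pos6(id94) recv 94: ELECTED
Message ID 70 originates at pos 0; dropped at pos 6 in round 6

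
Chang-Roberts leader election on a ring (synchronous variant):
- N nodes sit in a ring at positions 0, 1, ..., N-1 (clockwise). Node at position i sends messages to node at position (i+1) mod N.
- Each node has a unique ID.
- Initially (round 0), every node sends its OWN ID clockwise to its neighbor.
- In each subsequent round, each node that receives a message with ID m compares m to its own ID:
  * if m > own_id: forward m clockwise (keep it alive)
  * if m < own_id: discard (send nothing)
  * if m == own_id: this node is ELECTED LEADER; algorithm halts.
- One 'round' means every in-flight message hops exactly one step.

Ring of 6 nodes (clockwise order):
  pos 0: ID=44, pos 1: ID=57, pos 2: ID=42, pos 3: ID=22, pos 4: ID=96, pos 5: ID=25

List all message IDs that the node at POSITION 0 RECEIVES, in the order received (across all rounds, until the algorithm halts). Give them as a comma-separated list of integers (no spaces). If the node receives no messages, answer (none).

Round 1: pos1(id57) recv 44: drop; pos2(id42) recv 57: fwd; pos3(id22) recv 42: fwd; pos4(id96) recv 22: drop; pos5(id25) recv 96: fwd; pos0(id44) recv 25: drop
Round 2: pos3(id22) recv 57: fwd; pos4(id96) recv 42: drop; pos0(id44) recv 96: fwd
Round 3: pos4(id96) recv 57: drop; pos1(id57) recv 96: fwd
Round 4: pos2(id42) recv 96: fwd
Round 5: pos3(id22) recv 96: fwd
Round 6: pos4(id96) recv 96: ELECTED

Answer: 25,96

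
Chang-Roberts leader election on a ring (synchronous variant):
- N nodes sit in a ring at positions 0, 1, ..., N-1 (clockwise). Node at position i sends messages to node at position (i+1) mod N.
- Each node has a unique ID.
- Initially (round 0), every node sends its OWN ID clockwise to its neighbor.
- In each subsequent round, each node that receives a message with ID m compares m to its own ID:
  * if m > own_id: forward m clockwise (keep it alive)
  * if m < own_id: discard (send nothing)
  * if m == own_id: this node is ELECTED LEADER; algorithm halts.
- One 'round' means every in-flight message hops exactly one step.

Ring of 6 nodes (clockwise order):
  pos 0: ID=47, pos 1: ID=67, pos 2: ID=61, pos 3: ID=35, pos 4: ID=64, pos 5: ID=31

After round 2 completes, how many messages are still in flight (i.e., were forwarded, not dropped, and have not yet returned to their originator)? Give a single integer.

Answer: 2

Derivation:
Round 1: pos1(id67) recv 47: drop; pos2(id61) recv 67: fwd; pos3(id35) recv 61: fwd; pos4(id64) recv 35: drop; pos5(id31) recv 64: fwd; pos0(id47) recv 31: drop
Round 2: pos3(id35) recv 67: fwd; pos4(id64) recv 61: drop; pos0(id47) recv 64: fwd
After round 2: 2 messages still in flight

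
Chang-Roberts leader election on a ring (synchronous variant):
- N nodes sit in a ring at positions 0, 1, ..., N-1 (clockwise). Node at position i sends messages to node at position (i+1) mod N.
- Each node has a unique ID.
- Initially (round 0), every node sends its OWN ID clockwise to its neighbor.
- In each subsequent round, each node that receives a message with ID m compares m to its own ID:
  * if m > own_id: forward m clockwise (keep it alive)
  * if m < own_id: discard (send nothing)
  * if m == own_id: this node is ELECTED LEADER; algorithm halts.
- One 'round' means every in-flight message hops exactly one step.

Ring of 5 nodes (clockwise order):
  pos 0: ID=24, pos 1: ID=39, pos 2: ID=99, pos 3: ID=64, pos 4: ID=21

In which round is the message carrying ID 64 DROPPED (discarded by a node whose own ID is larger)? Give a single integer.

Round 1: pos1(id39) recv 24: drop; pos2(id99) recv 39: drop; pos3(id64) recv 99: fwd; pos4(id21) recv 64: fwd; pos0(id24) recv 21: drop
Round 2: pos4(id21) recv 99: fwd; pos0(id24) recv 64: fwd
Round 3: pos0(id24) recv 99: fwd; pos1(id39) recv 64: fwd
Round 4: pos1(id39) recv 99: fwd; pos2(id99) recv 64: drop
Round 5: pos2(id99) recv 99: ELECTED
Message ID 64 originates at pos 3; dropped at pos 2 in round 4

Answer: 4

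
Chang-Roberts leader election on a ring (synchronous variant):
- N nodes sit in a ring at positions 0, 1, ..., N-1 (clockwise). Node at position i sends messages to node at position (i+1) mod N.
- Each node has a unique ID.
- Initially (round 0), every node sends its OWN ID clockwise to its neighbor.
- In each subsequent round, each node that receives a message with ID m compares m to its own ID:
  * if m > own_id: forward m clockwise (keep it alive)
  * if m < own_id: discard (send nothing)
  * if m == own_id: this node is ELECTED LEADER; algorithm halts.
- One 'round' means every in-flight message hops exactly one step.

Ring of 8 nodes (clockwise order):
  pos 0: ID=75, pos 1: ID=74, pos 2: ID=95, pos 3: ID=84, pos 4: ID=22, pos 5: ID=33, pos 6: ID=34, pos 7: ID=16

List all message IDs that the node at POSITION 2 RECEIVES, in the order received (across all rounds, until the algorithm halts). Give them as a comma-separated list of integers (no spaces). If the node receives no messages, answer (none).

Answer: 74,75,84,95

Derivation:
Round 1: pos1(id74) recv 75: fwd; pos2(id95) recv 74: drop; pos3(id84) recv 95: fwd; pos4(id22) recv 84: fwd; pos5(id33) recv 22: drop; pos6(id34) recv 33: drop; pos7(id16) recv 34: fwd; pos0(id75) recv 16: drop
Round 2: pos2(id95) recv 75: drop; pos4(id22) recv 95: fwd; pos5(id33) recv 84: fwd; pos0(id75) recv 34: drop
Round 3: pos5(id33) recv 95: fwd; pos6(id34) recv 84: fwd
Round 4: pos6(id34) recv 95: fwd; pos7(id16) recv 84: fwd
Round 5: pos7(id16) recv 95: fwd; pos0(id75) recv 84: fwd
Round 6: pos0(id75) recv 95: fwd; pos1(id74) recv 84: fwd
Round 7: pos1(id74) recv 95: fwd; pos2(id95) recv 84: drop
Round 8: pos2(id95) recv 95: ELECTED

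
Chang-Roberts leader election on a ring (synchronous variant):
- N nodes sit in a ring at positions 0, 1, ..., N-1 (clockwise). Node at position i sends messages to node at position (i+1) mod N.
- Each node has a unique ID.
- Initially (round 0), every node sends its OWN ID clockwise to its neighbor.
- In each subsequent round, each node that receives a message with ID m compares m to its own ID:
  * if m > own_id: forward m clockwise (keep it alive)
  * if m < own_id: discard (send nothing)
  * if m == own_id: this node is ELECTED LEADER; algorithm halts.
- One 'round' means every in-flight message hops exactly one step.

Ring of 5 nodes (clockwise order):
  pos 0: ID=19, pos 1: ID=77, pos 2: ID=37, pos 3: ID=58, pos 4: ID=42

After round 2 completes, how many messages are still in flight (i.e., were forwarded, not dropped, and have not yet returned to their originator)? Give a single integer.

Round 1: pos1(id77) recv 19: drop; pos2(id37) recv 77: fwd; pos3(id58) recv 37: drop; pos4(id42) recv 58: fwd; pos0(id19) recv 42: fwd
Round 2: pos3(id58) recv 77: fwd; pos0(id19) recv 58: fwd; pos1(id77) recv 42: drop
After round 2: 2 messages still in flight

Answer: 2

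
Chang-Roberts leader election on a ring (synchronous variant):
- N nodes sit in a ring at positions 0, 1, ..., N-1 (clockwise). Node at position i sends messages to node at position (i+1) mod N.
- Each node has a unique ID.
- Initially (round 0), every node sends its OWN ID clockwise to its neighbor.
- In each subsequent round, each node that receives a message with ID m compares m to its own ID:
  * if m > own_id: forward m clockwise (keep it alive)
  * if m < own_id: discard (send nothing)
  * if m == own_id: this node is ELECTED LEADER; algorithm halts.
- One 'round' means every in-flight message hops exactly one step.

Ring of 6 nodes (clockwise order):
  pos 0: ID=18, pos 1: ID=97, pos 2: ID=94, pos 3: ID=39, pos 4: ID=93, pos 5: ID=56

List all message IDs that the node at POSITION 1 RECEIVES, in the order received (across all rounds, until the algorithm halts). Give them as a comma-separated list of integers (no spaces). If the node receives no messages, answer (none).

Answer: 18,56,93,94,97

Derivation:
Round 1: pos1(id97) recv 18: drop; pos2(id94) recv 97: fwd; pos3(id39) recv 94: fwd; pos4(id93) recv 39: drop; pos5(id56) recv 93: fwd; pos0(id18) recv 56: fwd
Round 2: pos3(id39) recv 97: fwd; pos4(id93) recv 94: fwd; pos0(id18) recv 93: fwd; pos1(id97) recv 56: drop
Round 3: pos4(id93) recv 97: fwd; pos5(id56) recv 94: fwd; pos1(id97) recv 93: drop
Round 4: pos5(id56) recv 97: fwd; pos0(id18) recv 94: fwd
Round 5: pos0(id18) recv 97: fwd; pos1(id97) recv 94: drop
Round 6: pos1(id97) recv 97: ELECTED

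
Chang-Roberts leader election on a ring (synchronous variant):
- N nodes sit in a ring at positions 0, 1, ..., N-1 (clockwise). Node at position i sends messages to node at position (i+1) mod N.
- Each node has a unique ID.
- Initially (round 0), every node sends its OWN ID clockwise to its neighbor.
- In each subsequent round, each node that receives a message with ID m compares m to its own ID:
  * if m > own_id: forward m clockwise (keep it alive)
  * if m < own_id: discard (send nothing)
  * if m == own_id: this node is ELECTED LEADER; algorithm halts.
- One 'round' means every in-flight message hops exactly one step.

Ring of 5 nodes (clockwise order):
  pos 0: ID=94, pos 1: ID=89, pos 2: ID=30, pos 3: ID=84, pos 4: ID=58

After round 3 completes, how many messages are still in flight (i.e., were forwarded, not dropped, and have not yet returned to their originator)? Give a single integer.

Round 1: pos1(id89) recv 94: fwd; pos2(id30) recv 89: fwd; pos3(id84) recv 30: drop; pos4(id58) recv 84: fwd; pos0(id94) recv 58: drop
Round 2: pos2(id30) recv 94: fwd; pos3(id84) recv 89: fwd; pos0(id94) recv 84: drop
Round 3: pos3(id84) recv 94: fwd; pos4(id58) recv 89: fwd
After round 3: 2 messages still in flight

Answer: 2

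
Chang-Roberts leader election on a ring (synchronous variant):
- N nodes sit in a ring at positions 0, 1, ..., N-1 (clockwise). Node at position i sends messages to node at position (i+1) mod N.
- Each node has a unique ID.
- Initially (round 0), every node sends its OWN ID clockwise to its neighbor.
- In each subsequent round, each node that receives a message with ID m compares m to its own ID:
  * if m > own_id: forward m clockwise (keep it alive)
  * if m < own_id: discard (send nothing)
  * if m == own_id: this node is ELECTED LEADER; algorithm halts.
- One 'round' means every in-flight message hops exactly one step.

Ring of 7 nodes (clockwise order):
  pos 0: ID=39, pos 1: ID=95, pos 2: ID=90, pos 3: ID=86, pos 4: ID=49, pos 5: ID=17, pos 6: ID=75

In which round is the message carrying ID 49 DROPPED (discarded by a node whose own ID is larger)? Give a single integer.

Answer: 2

Derivation:
Round 1: pos1(id95) recv 39: drop; pos2(id90) recv 95: fwd; pos3(id86) recv 90: fwd; pos4(id49) recv 86: fwd; pos5(id17) recv 49: fwd; pos6(id75) recv 17: drop; pos0(id39) recv 75: fwd
Round 2: pos3(id86) recv 95: fwd; pos4(id49) recv 90: fwd; pos5(id17) recv 86: fwd; pos6(id75) recv 49: drop; pos1(id95) recv 75: drop
Round 3: pos4(id49) recv 95: fwd; pos5(id17) recv 90: fwd; pos6(id75) recv 86: fwd
Round 4: pos5(id17) recv 95: fwd; pos6(id75) recv 90: fwd; pos0(id39) recv 86: fwd
Round 5: pos6(id75) recv 95: fwd; pos0(id39) recv 90: fwd; pos1(id95) recv 86: drop
Round 6: pos0(id39) recv 95: fwd; pos1(id95) recv 90: drop
Round 7: pos1(id95) recv 95: ELECTED
Message ID 49 originates at pos 4; dropped at pos 6 in round 2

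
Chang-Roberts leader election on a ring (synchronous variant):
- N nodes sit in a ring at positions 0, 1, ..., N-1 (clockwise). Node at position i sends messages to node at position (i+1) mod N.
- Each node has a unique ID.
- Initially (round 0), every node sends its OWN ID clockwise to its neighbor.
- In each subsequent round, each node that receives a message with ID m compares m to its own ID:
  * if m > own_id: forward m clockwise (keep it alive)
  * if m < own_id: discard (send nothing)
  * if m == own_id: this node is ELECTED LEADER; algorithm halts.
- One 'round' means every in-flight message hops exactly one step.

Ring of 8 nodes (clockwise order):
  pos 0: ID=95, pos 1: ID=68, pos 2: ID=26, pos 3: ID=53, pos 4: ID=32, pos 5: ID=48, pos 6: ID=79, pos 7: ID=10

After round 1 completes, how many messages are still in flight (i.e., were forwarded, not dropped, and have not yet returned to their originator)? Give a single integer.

Answer: 4

Derivation:
Round 1: pos1(id68) recv 95: fwd; pos2(id26) recv 68: fwd; pos3(id53) recv 26: drop; pos4(id32) recv 53: fwd; pos5(id48) recv 32: drop; pos6(id79) recv 48: drop; pos7(id10) recv 79: fwd; pos0(id95) recv 10: drop
After round 1: 4 messages still in flight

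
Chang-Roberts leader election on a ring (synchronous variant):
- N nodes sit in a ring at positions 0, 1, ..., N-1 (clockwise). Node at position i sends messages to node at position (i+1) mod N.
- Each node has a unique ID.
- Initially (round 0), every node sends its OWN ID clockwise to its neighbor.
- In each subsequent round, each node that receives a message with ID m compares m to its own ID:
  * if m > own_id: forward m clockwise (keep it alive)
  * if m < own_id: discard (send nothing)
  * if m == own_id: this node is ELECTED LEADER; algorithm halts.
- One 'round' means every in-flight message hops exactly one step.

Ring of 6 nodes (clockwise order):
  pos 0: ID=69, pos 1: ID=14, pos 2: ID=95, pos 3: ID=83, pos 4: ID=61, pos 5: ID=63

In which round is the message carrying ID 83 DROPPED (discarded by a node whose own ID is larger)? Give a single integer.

Round 1: pos1(id14) recv 69: fwd; pos2(id95) recv 14: drop; pos3(id83) recv 95: fwd; pos4(id61) recv 83: fwd; pos5(id63) recv 61: drop; pos0(id69) recv 63: drop
Round 2: pos2(id95) recv 69: drop; pos4(id61) recv 95: fwd; pos5(id63) recv 83: fwd
Round 3: pos5(id63) recv 95: fwd; pos0(id69) recv 83: fwd
Round 4: pos0(id69) recv 95: fwd; pos1(id14) recv 83: fwd
Round 5: pos1(id14) recv 95: fwd; pos2(id95) recv 83: drop
Round 6: pos2(id95) recv 95: ELECTED
Message ID 83 originates at pos 3; dropped at pos 2 in round 5

Answer: 5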